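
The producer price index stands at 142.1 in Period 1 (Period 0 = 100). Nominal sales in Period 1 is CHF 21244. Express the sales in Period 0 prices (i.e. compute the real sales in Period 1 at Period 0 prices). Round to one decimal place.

Real = Nominal ÷ (Index/100) = 21244 ÷ (142.1/100)
     = 21244 ÷ 1.421 = 14950.0352

14950.0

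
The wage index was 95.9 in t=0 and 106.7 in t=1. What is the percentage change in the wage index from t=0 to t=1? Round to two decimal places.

Change = (106.7 − 95.9) / 95.9 × 100
       = 10.8 / 95.9 × 100 = 11.2617%

11.26%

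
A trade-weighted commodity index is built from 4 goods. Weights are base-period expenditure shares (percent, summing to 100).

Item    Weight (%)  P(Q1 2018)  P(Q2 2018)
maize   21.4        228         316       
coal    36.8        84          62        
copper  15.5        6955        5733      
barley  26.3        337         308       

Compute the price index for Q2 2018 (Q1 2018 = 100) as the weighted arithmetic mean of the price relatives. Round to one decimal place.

maize: 21.4 × (316/228) = 21.4 × 1.385965 = 29.6596
coal: 36.8 × (62/84) = 36.8 × 0.738095 = 27.1619
copper: 15.5 × (5733/6955) = 15.5 × 0.824299 = 12.7766
barley: 26.3 × (308/337) = 26.3 × 0.913947 = 24.0368
Index = Σ wᵢ·(p₁ᵢ/p₀ᵢ) = 29.6596 + 27.1619 + 12.7766 + 24.0368 = 93.6350

93.6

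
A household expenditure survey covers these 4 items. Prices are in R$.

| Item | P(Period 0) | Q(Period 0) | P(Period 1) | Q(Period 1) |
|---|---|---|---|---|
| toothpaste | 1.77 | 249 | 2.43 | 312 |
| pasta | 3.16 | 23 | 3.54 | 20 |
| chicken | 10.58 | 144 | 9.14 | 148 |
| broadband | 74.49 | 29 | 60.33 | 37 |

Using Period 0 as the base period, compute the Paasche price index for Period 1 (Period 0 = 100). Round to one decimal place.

89.4

Paasche price index uses current-period quantities as weights.
ΣP(Period 1)·Q(Period 1) = 2.43×312 + 3.54×20 + 9.14×148 + 60.33×37 = 758.16 + 70.8 + 1352.72 + 2232.21 = 4413.89
ΣP(Period 0)·Q(Period 1) = 1.77×312 + 3.16×20 + 10.58×148 + 74.49×37 = 552.24 + 63.2 + 1565.84 + 2756.13 = 4937.41
Index = 4413.89 / 4937.41 × 100 = 89.3969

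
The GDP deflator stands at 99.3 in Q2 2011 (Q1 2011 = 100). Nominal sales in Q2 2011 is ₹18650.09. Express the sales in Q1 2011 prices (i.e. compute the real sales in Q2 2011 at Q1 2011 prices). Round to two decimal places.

Real = Nominal ÷ (Index/100) = 18650.09 ÷ (99.3/100)
     = 18650.09 ÷ 0.993 = 18781.5609

18781.56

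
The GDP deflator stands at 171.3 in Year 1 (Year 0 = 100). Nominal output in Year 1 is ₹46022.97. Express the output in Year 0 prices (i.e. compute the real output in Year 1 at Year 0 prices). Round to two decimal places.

Real = Nominal ÷ (Index/100) = 46022.97 ÷ (171.3/100)
     = 46022.97 ÷ 1.713 = 26866.8827

26866.88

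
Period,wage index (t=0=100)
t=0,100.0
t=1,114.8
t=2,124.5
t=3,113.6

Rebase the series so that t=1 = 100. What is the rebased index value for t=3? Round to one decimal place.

Rebased(t=3) = 113.6 / 114.8 × 100 = 98.9547

99.0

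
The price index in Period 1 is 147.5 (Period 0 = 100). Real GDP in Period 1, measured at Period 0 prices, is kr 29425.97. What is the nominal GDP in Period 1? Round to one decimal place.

Nominal = Real × (Index/100) = 29425.97 × (147.5/100)
        = 29425.97 × 1.475 = 43403.3058

43403.3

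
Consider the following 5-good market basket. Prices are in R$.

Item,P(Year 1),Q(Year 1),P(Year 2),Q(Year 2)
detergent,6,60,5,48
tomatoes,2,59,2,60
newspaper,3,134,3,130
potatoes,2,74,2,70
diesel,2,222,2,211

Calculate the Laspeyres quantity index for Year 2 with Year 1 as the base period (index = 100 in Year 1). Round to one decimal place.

92.4

Laspeyres quantity index uses base-period prices as weights.
ΣP(Year 1)·Q(Year 2) = 6×48 + 2×60 + 3×130 + 2×70 + 2×211 = 288 + 120 + 390 + 140 + 422 = 1360
ΣP(Year 1)·Q(Year 1) = 6×60 + 2×59 + 3×134 + 2×74 + 2×222 = 360 + 118 + 402 + 148 + 444 = 1472
Index = 1360 / 1472 × 100 = 92.3913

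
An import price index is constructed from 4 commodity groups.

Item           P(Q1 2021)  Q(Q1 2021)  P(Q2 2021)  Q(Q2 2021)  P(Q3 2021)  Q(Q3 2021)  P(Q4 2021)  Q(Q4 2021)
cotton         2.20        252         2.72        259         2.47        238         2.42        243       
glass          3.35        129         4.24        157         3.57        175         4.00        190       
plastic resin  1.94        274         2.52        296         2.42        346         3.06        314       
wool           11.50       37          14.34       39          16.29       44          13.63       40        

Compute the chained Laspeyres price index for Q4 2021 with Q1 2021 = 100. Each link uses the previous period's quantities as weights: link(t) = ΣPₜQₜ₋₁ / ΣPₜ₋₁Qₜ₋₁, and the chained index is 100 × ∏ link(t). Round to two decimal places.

127.71

Link Q1 2021→Q2 2021:
ΣP(Q2 2021)Q(Q1 2021) = 2.72×252 + 4.24×129 + 2.52×274 + 14.34×37 = 685.44 + 546.96 + 690.48 + 530.58 = 2453.46
ΣP(Q1 2021)Q(Q1 2021) = 2.20×252 + 3.35×129 + 1.94×274 + 11.50×37 = 554.4 + 432.15 + 531.56 + 425.5 = 1943.61
link = 2453.46/1943.61 = 1.262321
Link Q2 2021→Q3 2021:
ΣP(Q3 2021)Q(Q2 2021) = 2.47×259 + 3.57×157 + 2.42×296 + 16.29×39 = 639.73 + 560.49 + 716.32 + 635.31 = 2551.85
ΣP(Q2 2021)Q(Q2 2021) = 2.72×259 + 4.24×157 + 2.52×296 + 14.34×39 = 704.48 + 665.68 + 745.92 + 559.26 = 2675.34
link = 2551.85/2675.34 = 0.953841
Link Q3 2021→Q4 2021:
ΣP(Q4 2021)Q(Q3 2021) = 2.42×238 + 4.00×175 + 3.06×346 + 13.63×44 = 575.96 + 700 + 1058.76 + 599.72 = 2934.44
ΣP(Q3 2021)Q(Q3 2021) = 2.47×238 + 3.57×175 + 2.42×346 + 16.29×44 = 587.86 + 624.75 + 837.32 + 716.76 = 2766.69
link = 2934.44/2766.69 = 1.060632
Chained index = 100 × 1.262321 × 0.953841 × 1.060632 = 127.7058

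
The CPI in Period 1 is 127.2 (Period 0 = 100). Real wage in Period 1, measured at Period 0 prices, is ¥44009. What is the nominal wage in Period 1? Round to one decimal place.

Nominal = Real × (Index/100) = 44009 × (127.2/100)
        = 44009 × 1.272 = 55979.4480

55979.4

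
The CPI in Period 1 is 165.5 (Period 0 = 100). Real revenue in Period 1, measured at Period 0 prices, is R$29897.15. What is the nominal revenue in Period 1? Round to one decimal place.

Nominal = Real × (Index/100) = 29897.15 × (165.5/100)
        = 29897.15 × 1.655 = 49479.7833

49479.8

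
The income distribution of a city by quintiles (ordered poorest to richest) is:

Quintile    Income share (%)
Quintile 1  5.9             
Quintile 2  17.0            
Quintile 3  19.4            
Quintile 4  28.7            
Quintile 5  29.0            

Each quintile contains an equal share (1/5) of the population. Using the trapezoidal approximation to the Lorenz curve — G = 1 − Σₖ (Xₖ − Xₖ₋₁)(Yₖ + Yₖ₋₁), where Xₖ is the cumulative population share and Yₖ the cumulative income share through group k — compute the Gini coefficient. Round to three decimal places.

Cumulative income shares Yₖ: 0.0590, 0.2290, 0.4230, 0.7100, 1.0000
Σ (Xₖ−Xₖ₋₁)(Yₖ+Yₖ₋₁) = (1/5)(0.0590+0.0000) + (1/5)(0.2290+0.0590) + (1/5)(0.4230+0.2290) + (1/5)(0.7100+0.4230) + (1/5)(1.0000+0.7100)
  = 0.0118 + 0.0576 + 0.1304 + 0.2266 + 0.3420 = 0.7684
G = 1 − 0.7684 = 0.2316

0.232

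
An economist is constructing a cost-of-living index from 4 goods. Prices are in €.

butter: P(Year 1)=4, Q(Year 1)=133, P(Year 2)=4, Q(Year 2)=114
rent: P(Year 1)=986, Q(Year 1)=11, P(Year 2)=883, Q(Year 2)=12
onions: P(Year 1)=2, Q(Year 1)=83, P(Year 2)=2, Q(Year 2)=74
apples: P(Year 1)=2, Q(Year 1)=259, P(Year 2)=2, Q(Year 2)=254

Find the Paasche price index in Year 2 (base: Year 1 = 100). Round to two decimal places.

Paasche price index uses current-period quantities as weights.
ΣP(Year 2)·Q(Year 2) = 4×114 + 883×12 + 2×74 + 2×254 = 456 + 10596 + 148 + 508 = 11708
ΣP(Year 1)·Q(Year 2) = 4×114 + 986×12 + 2×74 + 2×254 = 456 + 11832 + 148 + 508 = 12944
Index = 11708 / 12944 × 100 = 90.4512

90.45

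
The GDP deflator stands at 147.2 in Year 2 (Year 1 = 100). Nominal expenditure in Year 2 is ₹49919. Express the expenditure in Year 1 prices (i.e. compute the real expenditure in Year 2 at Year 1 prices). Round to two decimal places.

33912.36

Real = Nominal ÷ (Index/100) = 49919 ÷ (147.2/100)
     = 49919 ÷ 1.472 = 33912.3641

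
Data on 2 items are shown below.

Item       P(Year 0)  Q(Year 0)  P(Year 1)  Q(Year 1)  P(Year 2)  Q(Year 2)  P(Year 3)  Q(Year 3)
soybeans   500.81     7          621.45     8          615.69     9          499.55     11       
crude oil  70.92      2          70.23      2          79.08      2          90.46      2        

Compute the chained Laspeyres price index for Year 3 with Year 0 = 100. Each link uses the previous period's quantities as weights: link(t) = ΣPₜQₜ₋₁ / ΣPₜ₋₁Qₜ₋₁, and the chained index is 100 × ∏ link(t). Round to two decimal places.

100.47

Link Year 0→Year 1:
ΣP(Year 1)Q(Year 0) = 621.45×7 + 70.23×2 = 4350.15 + 140.46 = 4490.61
ΣP(Year 0)Q(Year 0) = 500.81×7 + 70.92×2 = 3505.67 + 141.84 = 3647.51
link = 4490.61/3647.51 = 1.231144
Link Year 1→Year 2:
ΣP(Year 2)Q(Year 1) = 615.69×8 + 79.08×2 = 4925.52 + 158.16 = 5083.68
ΣP(Year 1)Q(Year 1) = 621.45×8 + 70.23×2 = 4971.6 + 140.46 = 5112.06
link = 5083.68/5112.06 = 0.994448
Link Year 2→Year 3:
ΣP(Year 3)Q(Year 2) = 499.55×9 + 90.46×2 = 4495.95 + 180.92 = 4676.87
ΣP(Year 2)Q(Year 2) = 615.69×9 + 79.08×2 = 5541.21 + 158.16 = 5699.37
link = 4676.87/5699.37 = 0.820594
Chained index = 100 × 1.231144 × 0.994448 × 0.820594 = 100.4661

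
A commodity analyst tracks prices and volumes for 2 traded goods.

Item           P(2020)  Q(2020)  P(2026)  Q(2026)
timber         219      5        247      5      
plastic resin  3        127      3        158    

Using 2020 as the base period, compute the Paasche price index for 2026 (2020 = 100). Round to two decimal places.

Paasche price index uses current-period quantities as weights.
ΣP(2026)·Q(2026) = 247×5 + 3×158 = 1235 + 474 = 1709
ΣP(2020)·Q(2026) = 219×5 + 3×158 = 1095 + 474 = 1569
Index = 1709 / 1569 × 100 = 108.9229

108.92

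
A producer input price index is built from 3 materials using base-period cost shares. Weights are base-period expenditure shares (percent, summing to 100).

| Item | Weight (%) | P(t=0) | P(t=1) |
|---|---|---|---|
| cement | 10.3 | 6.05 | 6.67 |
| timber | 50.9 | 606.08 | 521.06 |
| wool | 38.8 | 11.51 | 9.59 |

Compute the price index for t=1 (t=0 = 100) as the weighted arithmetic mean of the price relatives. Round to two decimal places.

cement: 10.3 × (6.67/6.05) = 10.3 × 1.102479 = 11.3555
timber: 50.9 × (521.06/606.08) = 50.9 × 0.859721 = 43.7598
wool: 38.8 × (9.59/11.51) = 38.8 × 0.833189 = 32.3277
Index = Σ wᵢ·(p₁ᵢ/p₀ᵢ) = 11.3555 + 43.7598 + 32.3277 = 87.4431

87.44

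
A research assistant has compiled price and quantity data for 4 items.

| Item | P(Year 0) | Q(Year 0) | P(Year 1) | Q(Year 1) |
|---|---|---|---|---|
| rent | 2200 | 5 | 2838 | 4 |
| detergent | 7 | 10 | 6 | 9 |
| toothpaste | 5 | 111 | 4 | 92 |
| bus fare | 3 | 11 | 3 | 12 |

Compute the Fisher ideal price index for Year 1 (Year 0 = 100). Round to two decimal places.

Laspeyres component (base-period weights):
ΣP(Year 1)Q(Year 0) = 2838×5 + 6×10 + 4×111 + 3×11 = 14190 + 60 + 444 + 33 = 14727
ΣP(Year 0)Q(Year 0) = 2200×5 + 7×10 + 5×111 + 3×11 = 11000 + 70 + 555 + 33 = 11658
L = 14727 / 11658 × 100 = 126.3253
Paasche component (current-period weights):
ΣP(Year 1)Q(Year 1) = 2838×4 + 6×9 + 4×92 + 3×12 = 11352 + 54 + 368 + 36 = 11810
ΣP(Year 0)Q(Year 1) = 2200×4 + 7×9 + 5×92 + 3×12 = 8800 + 63 + 460 + 36 = 9359
P = 11810 / 9359 × 100 = 126.1887
Fisher = √(L × P) = √(126.3253 × 126.1887) = 126.2570

126.26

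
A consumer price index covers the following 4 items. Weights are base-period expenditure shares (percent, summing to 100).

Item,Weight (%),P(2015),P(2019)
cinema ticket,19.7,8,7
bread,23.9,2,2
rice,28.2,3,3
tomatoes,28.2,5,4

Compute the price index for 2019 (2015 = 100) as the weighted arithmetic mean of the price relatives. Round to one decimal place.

91.9

cinema ticket: 19.7 × (7/8) = 19.7 × 0.875000 = 17.2375
bread: 23.9 × (2/2) = 23.9 × 1.000000 = 23.9000
rice: 28.2 × (3/3) = 28.2 × 1.000000 = 28.2000
tomatoes: 28.2 × (4/5) = 28.2 × 0.800000 = 22.5600
Index = Σ wᵢ·(p₁ᵢ/p₀ᵢ) = 17.2375 + 23.9000 + 28.2000 + 22.5600 = 91.8975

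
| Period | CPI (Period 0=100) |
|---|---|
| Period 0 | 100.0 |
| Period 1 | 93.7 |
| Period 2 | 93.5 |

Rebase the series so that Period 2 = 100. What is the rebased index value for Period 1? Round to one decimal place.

Rebased(Period 1) = 93.7 / 93.5 × 100 = 100.2139

100.2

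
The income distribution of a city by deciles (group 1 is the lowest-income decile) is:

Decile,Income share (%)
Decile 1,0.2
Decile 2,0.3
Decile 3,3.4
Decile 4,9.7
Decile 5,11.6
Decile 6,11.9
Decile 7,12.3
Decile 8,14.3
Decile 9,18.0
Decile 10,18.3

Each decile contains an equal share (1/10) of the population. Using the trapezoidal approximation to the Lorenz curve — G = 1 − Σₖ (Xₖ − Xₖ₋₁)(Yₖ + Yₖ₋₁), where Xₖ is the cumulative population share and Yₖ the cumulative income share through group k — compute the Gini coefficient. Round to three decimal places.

Cumulative income shares Yₖ: 0.0020, 0.0050, 0.0390, 0.1360, 0.2520, 0.3710, 0.4940, 0.6370, 0.8170, 1.0000
Σ (Xₖ−Xₖ₋₁)(Yₖ+Yₖ₋₁) = (1/10)(0.0020+0.0000) + (1/10)(0.0050+0.0020) + (1/10)(0.0390+0.0050) + (1/10)(0.1360+0.0390) + (1/10)(0.2520+0.1360) + (1/10)(0.3710+0.2520) + (1/10)(0.4940+0.3710) + (1/10)(0.6370+0.4940) + (1/10)(0.8170+0.6370) + (1/10)(1.0000+0.8170)
  = 0.0002 + 0.0007 + 0.0044 + 0.0175 + 0.0388 + 0.0623 + 0.0865 + 0.1131 + 0.1454 + 0.1817 = 0.6506
G = 1 − 0.6506 = 0.3494

0.349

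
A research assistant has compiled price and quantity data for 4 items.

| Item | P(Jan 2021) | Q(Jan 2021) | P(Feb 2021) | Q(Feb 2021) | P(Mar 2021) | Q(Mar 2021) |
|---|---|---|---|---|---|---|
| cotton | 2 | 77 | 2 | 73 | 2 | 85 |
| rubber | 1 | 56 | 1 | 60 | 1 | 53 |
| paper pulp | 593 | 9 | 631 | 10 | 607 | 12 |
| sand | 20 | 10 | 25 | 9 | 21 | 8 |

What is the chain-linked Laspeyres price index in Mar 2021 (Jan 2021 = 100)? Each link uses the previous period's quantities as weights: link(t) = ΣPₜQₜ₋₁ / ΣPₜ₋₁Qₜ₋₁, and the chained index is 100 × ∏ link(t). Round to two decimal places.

Link Jan 2021→Feb 2021:
ΣP(Feb 2021)Q(Jan 2021) = 2×77 + 1×56 + 631×9 + 25×10 = 154 + 56 + 5679 + 250 = 6139
ΣP(Jan 2021)Q(Jan 2021) = 2×77 + 1×56 + 593×9 + 20×10 = 154 + 56 + 5337 + 200 = 5747
link = 6139/5747 = 1.068210
Link Feb 2021→Mar 2021:
ΣP(Mar 2021)Q(Feb 2021) = 2×73 + 1×60 + 607×10 + 21×9 = 146 + 60 + 6070 + 189 = 6465
ΣP(Feb 2021)Q(Feb 2021) = 2×73 + 1×60 + 631×10 + 25×9 = 146 + 60 + 6310 + 225 = 6741
link = 6465/6741 = 0.959057
Chained index = 100 × 1.068210 × 0.959057 = 102.4473

102.45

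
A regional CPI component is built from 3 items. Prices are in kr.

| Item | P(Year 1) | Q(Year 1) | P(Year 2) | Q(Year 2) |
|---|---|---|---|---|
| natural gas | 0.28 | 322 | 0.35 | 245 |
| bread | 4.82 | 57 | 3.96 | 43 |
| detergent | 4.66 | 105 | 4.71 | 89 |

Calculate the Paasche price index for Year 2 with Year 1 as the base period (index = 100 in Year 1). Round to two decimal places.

Paasche price index uses current-period quantities as weights.
ΣP(Year 2)·Q(Year 2) = 0.35×245 + 3.96×43 + 4.71×89 = 85.75 + 170.28 + 419.19 = 675.22
ΣP(Year 1)·Q(Year 2) = 0.28×245 + 4.82×43 + 4.66×89 = 68.6 + 207.26 + 414.74 = 690.6
Index = 675.22 / 690.6 × 100 = 97.7730

97.77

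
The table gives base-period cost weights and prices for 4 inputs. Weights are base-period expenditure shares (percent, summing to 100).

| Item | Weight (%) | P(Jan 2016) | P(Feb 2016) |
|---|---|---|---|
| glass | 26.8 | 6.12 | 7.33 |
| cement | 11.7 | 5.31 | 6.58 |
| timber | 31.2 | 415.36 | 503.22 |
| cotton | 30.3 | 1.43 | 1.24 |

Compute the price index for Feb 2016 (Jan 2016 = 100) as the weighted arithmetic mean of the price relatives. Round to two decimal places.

glass: 26.8 × (7.33/6.12) = 26.8 × 1.197712 = 32.0987
cement: 11.7 × (6.58/5.31) = 11.7 × 1.239171 = 14.4983
timber: 31.2 × (503.22/415.36) = 31.2 × 1.211527 = 37.7997
cotton: 30.3 × (1.24/1.43) = 30.3 × 0.867133 = 26.2741
Index = Σ wᵢ·(p₁ᵢ/p₀ᵢ) = 32.0987 + 14.4983 + 37.7997 + 26.2741 = 110.6708

110.67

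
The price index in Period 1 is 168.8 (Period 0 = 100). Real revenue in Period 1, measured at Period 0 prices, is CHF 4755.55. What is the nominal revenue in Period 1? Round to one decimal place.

Nominal = Real × (Index/100) = 4755.55 × (168.8/100)
        = 4755.55 × 1.688 = 8027.3684

8027.4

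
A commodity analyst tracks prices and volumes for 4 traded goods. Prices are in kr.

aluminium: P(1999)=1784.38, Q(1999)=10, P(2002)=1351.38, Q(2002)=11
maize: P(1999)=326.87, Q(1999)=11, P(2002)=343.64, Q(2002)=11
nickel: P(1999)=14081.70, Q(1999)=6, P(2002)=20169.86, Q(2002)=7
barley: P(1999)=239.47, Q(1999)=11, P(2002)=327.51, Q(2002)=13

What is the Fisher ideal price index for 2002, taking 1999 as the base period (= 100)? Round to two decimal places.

131.04

Laspeyres component (base-period weights):
ΣP(2002)Q(1999) = 1351.38×10 + 343.64×11 + 20169.86×6 + 327.51×11 = 13513.8 + 3780.04 + 121019.16 + 3602.61 = 141915.61
ΣP(1999)Q(1999) = 1784.38×10 + 326.87×11 + 14081.70×6 + 239.47×11 = 17843.8 + 3595.57 + 84490.2 + 2634.17 = 108563.74
L = 141915.61 / 108563.74 × 100 = 130.7210
Paasche component (current-period weights):
ΣP(2002)Q(2002) = 1351.38×11 + 343.64×11 + 20169.86×7 + 327.51×13 = 14865.18 + 3780.04 + 141189.02 + 4257.63 = 164091.87
ΣP(1999)Q(2002) = 1784.38×11 + 326.87×11 + 14081.70×7 + 239.47×13 = 19628.18 + 3595.57 + 98571.9 + 3113.11 = 124908.76
P = 164091.87 / 124908.76 × 100 = 131.3694
Fisher = √(L × P) = √(130.7210 × 131.3694) = 131.0448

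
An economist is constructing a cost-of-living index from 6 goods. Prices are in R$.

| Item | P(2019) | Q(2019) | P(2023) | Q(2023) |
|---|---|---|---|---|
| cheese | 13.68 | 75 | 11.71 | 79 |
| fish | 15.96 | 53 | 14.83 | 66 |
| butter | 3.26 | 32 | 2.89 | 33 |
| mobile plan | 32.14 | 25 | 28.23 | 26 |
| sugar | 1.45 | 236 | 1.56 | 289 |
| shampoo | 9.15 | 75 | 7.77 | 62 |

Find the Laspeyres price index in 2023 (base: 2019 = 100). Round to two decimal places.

89.63

Laspeyres price index uses base-period quantities as weights.
ΣP(2023)·Q(2019) = 11.71×75 + 14.83×53 + 2.89×32 + 28.23×25 + 1.56×236 + 7.77×75 = 878.25 + 785.99 + 92.48 + 705.75 + 368.16 + 582.75 = 3413.38
ΣP(2019)·Q(2019) = 13.68×75 + 15.96×53 + 3.26×32 + 32.14×25 + 1.45×236 + 9.15×75 = 1026 + 845.88 + 104.32 + 803.5 + 342.2 + 686.25 = 3808.15
Index = 3413.38 / 3808.15 × 100 = 89.6335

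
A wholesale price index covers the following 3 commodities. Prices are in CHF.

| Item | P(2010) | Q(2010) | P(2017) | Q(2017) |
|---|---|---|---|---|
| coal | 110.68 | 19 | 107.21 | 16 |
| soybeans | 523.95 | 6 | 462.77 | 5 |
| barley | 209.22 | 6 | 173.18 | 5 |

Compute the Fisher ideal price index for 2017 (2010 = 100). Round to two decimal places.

Laspeyres component (base-period weights):
ΣP(2017)Q(2010) = 107.21×19 + 462.77×6 + 173.18×6 = 2036.99 + 2776.62 + 1039.08 = 5852.69
ΣP(2010)Q(2010) = 110.68×19 + 523.95×6 + 209.22×6 = 2102.92 + 3143.7 + 1255.32 = 6501.94
L = 5852.69 / 6501.94 × 100 = 90.0145
Paasche component (current-period weights):
ΣP(2017)Q(2017) = 107.21×16 + 462.77×5 + 173.18×5 = 1715.36 + 2313.85 + 865.9 = 4895.11
ΣP(2010)Q(2017) = 110.68×16 + 523.95×5 + 209.22×5 = 1770.88 + 2619.75 + 1046.1 = 5436.73
P = 4895.11 / 5436.73 × 100 = 90.0378
Fisher = √(L × P) = √(90.0145 × 90.0378) = 90.0261

90.03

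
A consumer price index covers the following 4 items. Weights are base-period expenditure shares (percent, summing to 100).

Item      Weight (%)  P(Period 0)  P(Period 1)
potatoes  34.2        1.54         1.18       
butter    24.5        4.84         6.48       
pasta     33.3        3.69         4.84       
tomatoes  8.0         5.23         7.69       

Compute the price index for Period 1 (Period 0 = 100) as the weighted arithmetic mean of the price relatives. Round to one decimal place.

114.4

potatoes: 34.2 × (1.18/1.54) = 34.2 × 0.766234 = 26.2052
butter: 24.5 × (6.48/4.84) = 24.5 × 1.338843 = 32.8017
pasta: 33.3 × (4.84/3.69) = 33.3 × 1.311653 = 43.6780
tomatoes: 8.0 × (7.69/5.23) = 8.0 × 1.470363 = 11.7629
Index = Σ wᵢ·(p₁ᵢ/p₀ᵢ) = 26.2052 + 32.8017 + 43.6780 + 11.7629 = 114.4478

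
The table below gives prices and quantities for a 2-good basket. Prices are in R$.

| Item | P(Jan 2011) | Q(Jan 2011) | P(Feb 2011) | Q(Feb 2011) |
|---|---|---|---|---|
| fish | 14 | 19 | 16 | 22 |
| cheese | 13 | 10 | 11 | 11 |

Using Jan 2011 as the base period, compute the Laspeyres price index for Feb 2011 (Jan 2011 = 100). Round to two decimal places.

104.55

Laspeyres price index uses base-period quantities as weights.
ΣP(Feb 2011)·Q(Jan 2011) = 16×19 + 11×10 = 304 + 110 = 414
ΣP(Jan 2011)·Q(Jan 2011) = 14×19 + 13×10 = 266 + 130 = 396
Index = 414 / 396 × 100 = 104.5455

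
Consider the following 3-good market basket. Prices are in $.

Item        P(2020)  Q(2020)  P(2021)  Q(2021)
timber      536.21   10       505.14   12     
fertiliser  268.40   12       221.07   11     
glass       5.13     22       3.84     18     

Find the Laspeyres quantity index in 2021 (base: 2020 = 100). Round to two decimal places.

Laspeyres quantity index uses base-period prices as weights.
ΣP(2020)·Q(2021) = 536.21×12 + 268.40×11 + 5.13×18 = 6434.52 + 2952.4 + 92.34 = 9479.26
ΣP(2020)·Q(2020) = 536.21×10 + 268.40×12 + 5.13×22 = 5362.1 + 3220.8 + 112.86 = 8695.76
Index = 9479.26 / 8695.76 × 100 = 109.0101

109.01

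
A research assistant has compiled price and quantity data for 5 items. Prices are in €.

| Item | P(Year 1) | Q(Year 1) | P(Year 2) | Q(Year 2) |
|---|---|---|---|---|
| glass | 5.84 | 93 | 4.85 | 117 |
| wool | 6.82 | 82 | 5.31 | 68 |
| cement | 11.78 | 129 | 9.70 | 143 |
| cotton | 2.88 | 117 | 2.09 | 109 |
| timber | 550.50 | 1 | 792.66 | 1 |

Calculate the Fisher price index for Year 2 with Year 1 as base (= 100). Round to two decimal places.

90.37

Laspeyres component (base-period weights):
ΣP(Year 2)Q(Year 1) = 4.85×93 + 5.31×82 + 9.70×129 + 2.09×117 + 792.66×1 = 451.05 + 435.42 + 1251.3 + 244.53 + 792.66 = 3174.96
ΣP(Year 1)Q(Year 1) = 5.84×93 + 6.82×82 + 11.78×129 + 2.88×117 + 550.50×1 = 543.12 + 559.24 + 1519.62 + 336.96 + 550.5 = 3509.44
L = 3174.96 / 3509.44 × 100 = 90.4691
Paasche component (current-period weights):
ΣP(Year 2)Q(Year 2) = 4.85×117 + 5.31×68 + 9.70×143 + 2.09×109 + 792.66×1 = 567.45 + 361.08 + 1387.1 + 227.81 + 792.66 = 3336.1
ΣP(Year 1)Q(Year 2) = 5.84×117 + 6.82×68 + 11.78×143 + 2.88×109 + 550.50×1 = 683.28 + 463.76 + 1684.54 + 313.92 + 550.5 = 3696
P = 3336.1 / 3696 × 100 = 90.2624
Fisher = √(L × P) = √(90.4691 × 90.2624) = 90.3657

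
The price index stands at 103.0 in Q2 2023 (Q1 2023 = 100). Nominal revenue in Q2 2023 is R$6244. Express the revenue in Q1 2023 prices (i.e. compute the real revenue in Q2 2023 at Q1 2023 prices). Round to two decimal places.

Real = Nominal ÷ (Index/100) = 6244 ÷ (103.0/100)
     = 6244 ÷ 1.030 = 6062.1359

6062.14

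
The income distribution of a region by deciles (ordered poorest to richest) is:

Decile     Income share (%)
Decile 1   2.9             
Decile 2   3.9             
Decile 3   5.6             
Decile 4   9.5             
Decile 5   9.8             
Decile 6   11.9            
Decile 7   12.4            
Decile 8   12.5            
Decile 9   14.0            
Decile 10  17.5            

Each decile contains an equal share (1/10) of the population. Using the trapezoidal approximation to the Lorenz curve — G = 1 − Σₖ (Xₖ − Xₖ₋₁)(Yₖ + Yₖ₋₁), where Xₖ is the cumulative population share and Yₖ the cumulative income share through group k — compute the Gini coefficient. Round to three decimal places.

Cumulative income shares Yₖ: 0.0290, 0.0680, 0.1240, 0.2190, 0.3170, 0.4360, 0.5600, 0.6850, 0.8250, 1.0000
Σ (Xₖ−Xₖ₋₁)(Yₖ+Yₖ₋₁) = (1/10)(0.0290+0.0000) + (1/10)(0.0680+0.0290) + (1/10)(0.1240+0.0680) + (1/10)(0.2190+0.1240) + (1/10)(0.3170+0.2190) + (1/10)(0.4360+0.3170) + (1/10)(0.5600+0.4360) + (1/10)(0.6850+0.5600) + (1/10)(0.8250+0.6850) + (1/10)(1.0000+0.8250)
  = 0.0029 + 0.0097 + 0.0192 + 0.0343 + 0.0536 + 0.0753 + 0.0996 + 0.1245 + 0.1510 + 0.1825 = 0.7526
G = 1 − 0.7526 = 0.2474

0.247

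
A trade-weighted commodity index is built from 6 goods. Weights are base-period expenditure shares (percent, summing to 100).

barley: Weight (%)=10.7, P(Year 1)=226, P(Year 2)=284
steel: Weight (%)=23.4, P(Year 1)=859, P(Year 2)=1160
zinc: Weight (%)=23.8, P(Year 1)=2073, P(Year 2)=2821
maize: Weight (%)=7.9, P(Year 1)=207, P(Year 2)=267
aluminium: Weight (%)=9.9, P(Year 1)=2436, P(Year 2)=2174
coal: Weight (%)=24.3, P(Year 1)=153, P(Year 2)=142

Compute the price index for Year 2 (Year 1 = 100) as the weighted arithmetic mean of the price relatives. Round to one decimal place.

barley: 10.7 × (284/226) = 10.7 × 1.256637 = 13.4460
steel: 23.4 × (1160/859) = 23.4 × 1.350407 = 31.5995
zinc: 23.8 × (2821/2073) = 23.8 × 1.360830 = 32.3877
maize: 7.9 × (267/207) = 7.9 × 1.289855 = 10.1899
aluminium: 9.9 × (2174/2436) = 9.9 × 0.892447 = 8.8352
coal: 24.3 × (142/153) = 24.3 × 0.928105 = 22.5529
Index = Σ wᵢ·(p₁ᵢ/p₀ᵢ) = 13.4460 + 31.5995 + 32.3877 + 10.1899 + 8.8352 + 22.5529 = 119.0113

119.0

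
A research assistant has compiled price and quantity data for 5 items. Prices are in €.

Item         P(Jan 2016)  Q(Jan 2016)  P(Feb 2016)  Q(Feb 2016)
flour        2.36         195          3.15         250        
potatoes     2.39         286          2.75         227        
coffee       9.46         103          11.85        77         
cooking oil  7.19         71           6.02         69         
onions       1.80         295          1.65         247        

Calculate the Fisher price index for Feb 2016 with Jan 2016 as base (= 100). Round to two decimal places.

112.11

Laspeyres component (base-period weights):
ΣP(Feb 2016)Q(Jan 2016) = 3.15×195 + 2.75×286 + 11.85×103 + 6.02×71 + 1.65×295 = 614.25 + 786.5 + 1220.55 + 427.42 + 486.75 = 3535.47
ΣP(Jan 2016)Q(Jan 2016) = 2.36×195 + 2.39×286 + 9.46×103 + 7.19×71 + 1.80×295 = 460.2 + 683.54 + 974.38 + 510.49 + 531 = 3159.61
L = 3535.47 / 3159.61 × 100 = 111.8958
Paasche component (current-period weights):
ΣP(Feb 2016)Q(Feb 2016) = 3.15×250 + 2.75×227 + 11.85×77 + 6.02×69 + 1.65×247 = 787.5 + 624.25 + 912.45 + 415.38 + 407.55 = 3147.13
ΣP(Jan 2016)Q(Feb 2016) = 2.36×250 + 2.39×227 + 9.46×77 + 7.19×69 + 1.80×247 = 590 + 542.53 + 728.42 + 496.11 + 444.6 = 2801.66
P = 3147.13 / 2801.66 × 100 = 112.3309
Fisher = √(L × P) = √(111.8958 × 112.3309) = 112.1131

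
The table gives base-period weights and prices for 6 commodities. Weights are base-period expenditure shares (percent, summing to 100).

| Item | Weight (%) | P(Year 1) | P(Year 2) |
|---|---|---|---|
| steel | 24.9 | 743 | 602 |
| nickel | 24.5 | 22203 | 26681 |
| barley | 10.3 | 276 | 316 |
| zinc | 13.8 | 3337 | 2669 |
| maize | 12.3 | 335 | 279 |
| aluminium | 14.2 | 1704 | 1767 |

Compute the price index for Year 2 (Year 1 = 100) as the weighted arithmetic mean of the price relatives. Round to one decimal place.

97.4

steel: 24.9 × (602/743) = 24.9 × 0.810229 = 20.1747
nickel: 24.5 × (26681/22203) = 24.5 × 1.201684 = 29.4413
barley: 10.3 × (316/276) = 10.3 × 1.144928 = 11.7928
zinc: 13.8 × (2669/3337) = 13.8 × 0.799820 = 11.0375
maize: 12.3 × (279/335) = 12.3 × 0.832836 = 10.2439
aluminium: 14.2 × (1767/1704) = 14.2 × 1.036972 = 14.7250
Index = Σ wᵢ·(p₁ᵢ/p₀ᵢ) = 20.1747 + 29.4413 + 11.7928 + 11.0375 + 10.2439 + 14.7250 = 97.4151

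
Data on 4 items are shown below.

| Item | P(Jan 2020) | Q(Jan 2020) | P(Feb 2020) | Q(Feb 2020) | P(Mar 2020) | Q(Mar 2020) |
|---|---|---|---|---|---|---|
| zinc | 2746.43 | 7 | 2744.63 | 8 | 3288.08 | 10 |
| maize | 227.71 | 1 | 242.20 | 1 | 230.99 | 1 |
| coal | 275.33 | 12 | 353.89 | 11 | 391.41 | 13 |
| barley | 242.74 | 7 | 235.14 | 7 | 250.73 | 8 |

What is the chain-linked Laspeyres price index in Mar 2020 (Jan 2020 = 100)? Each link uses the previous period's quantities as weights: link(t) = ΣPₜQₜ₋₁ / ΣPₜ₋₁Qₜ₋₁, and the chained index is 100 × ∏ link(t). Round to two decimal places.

Link Jan 2020→Feb 2020:
ΣP(Feb 2020)Q(Jan 2020) = 2744.63×7 + 242.20×1 + 353.89×12 + 235.14×7 = 19212.41 + 242.2 + 4246.68 + 1645.98 = 25347.27
ΣP(Jan 2020)Q(Jan 2020) = 2746.43×7 + 227.71×1 + 275.33×12 + 242.74×7 = 19225.01 + 227.71 + 3303.96 + 1699.18 = 24455.86
link = 25347.27/24455.86 = 1.036450
Link Feb 2020→Mar 2020:
ΣP(Mar 2020)Q(Feb 2020) = 3288.08×8 + 230.99×1 + 391.41×11 + 250.73×7 = 26304.64 + 230.99 + 4305.51 + 1755.11 = 32596.25
ΣP(Feb 2020)Q(Feb 2020) = 2744.63×8 + 242.20×1 + 353.89×11 + 235.14×7 = 21957.04 + 242.2 + 3892.79 + 1645.98 = 27738.01
link = 32596.25/27738.01 = 1.175147
Chained index = 100 × 1.036450 × 1.175147 = 121.7981

121.80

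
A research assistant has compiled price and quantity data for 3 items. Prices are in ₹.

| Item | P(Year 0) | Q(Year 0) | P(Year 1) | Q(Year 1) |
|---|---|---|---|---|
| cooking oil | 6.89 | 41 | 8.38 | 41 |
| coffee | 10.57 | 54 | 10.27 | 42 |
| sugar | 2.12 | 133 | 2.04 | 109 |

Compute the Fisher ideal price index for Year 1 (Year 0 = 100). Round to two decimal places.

103.58

Laspeyres component (base-period weights):
ΣP(Year 1)Q(Year 0) = 8.38×41 + 10.27×54 + 2.04×133 = 343.58 + 554.58 + 271.32 = 1169.48
ΣP(Year 0)Q(Year 0) = 6.89×41 + 10.57×54 + 2.12×133 = 282.49 + 570.78 + 281.96 = 1135.23
L = 1169.48 / 1135.23 × 100 = 103.0170
Paasche component (current-period weights):
ΣP(Year 1)Q(Year 1) = 8.38×41 + 10.27×42 + 2.04×109 = 343.58 + 431.34 + 222.36 = 997.28
ΣP(Year 0)Q(Year 1) = 6.89×41 + 10.57×42 + 2.12×109 = 282.49 + 443.94 + 231.08 = 957.51
P = 997.28 / 957.51 × 100 = 104.1535
Fisher = √(L × P) = √(103.0170 × 104.1535) = 103.5837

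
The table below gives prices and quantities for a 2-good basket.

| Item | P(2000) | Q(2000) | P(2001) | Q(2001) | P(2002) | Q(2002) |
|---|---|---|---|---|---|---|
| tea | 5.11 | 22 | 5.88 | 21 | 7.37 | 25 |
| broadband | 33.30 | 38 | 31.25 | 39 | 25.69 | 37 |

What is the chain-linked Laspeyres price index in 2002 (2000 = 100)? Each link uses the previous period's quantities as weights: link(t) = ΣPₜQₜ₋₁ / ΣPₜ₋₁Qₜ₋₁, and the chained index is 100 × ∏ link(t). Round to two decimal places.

Link 2000→2001:
ΣP(2001)Q(2000) = 5.88×22 + 31.25×38 = 129.36 + 1187.5 = 1316.86
ΣP(2000)Q(2000) = 5.11×22 + 33.30×38 = 112.42 + 1265.4 = 1377.82
link = 1316.86/1377.82 = 0.955756
Link 2001→2002:
ΣP(2002)Q(2001) = 7.37×21 + 25.69×39 = 154.77 + 1001.91 = 1156.68
ΣP(2001)Q(2001) = 5.88×21 + 31.25×39 = 123.48 + 1218.75 = 1342.23
link = 1156.68/1342.23 = 0.861760
Chained index = 100 × 0.955756 × 0.861760 = 82.3632

82.36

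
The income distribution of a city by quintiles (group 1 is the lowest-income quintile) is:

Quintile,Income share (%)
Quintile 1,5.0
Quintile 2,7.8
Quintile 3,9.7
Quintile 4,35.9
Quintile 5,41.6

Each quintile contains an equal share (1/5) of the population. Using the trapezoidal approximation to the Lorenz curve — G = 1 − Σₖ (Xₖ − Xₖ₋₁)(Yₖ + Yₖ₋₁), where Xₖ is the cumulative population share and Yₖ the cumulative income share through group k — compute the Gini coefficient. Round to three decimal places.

0.405

Cumulative income shares Yₖ: 0.0500, 0.1280, 0.2250, 0.5840, 1.0000
Σ (Xₖ−Xₖ₋₁)(Yₖ+Yₖ₋₁) = (1/5)(0.0500+0.0000) + (1/5)(0.1280+0.0500) + (1/5)(0.2250+0.1280) + (1/5)(0.5840+0.2250) + (1/5)(1.0000+0.5840)
  = 0.0100 + 0.0356 + 0.0706 + 0.1618 + 0.3168 = 0.5948
G = 1 − 0.5948 = 0.4052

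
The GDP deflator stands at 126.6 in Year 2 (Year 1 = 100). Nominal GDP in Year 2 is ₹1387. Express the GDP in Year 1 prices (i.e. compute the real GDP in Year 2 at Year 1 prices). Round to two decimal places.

1095.58

Real = Nominal ÷ (Index/100) = 1387 ÷ (126.6/100)
     = 1387 ÷ 1.266 = 1095.5766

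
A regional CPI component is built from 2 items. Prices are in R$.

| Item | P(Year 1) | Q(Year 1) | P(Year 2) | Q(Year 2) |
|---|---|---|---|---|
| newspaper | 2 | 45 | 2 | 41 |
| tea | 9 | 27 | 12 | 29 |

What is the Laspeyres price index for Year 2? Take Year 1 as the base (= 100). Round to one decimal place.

Laspeyres price index uses base-period quantities as weights.
ΣP(Year 2)·Q(Year 1) = 2×45 + 12×27 = 90 + 324 = 414
ΣP(Year 1)·Q(Year 1) = 2×45 + 9×27 = 90 + 243 = 333
Index = 414 / 333 × 100 = 124.3243

124.3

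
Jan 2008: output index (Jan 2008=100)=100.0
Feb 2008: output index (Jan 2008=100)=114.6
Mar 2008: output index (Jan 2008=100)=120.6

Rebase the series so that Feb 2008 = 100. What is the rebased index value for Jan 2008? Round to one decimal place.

Rebased(Jan 2008) = 100.0 / 114.6 × 100 = 87.2600

87.3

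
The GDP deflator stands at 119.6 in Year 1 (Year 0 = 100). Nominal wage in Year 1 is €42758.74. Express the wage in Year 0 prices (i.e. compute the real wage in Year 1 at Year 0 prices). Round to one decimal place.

35751.5

Real = Nominal ÷ (Index/100) = 42758.74 ÷ (119.6/100)
     = 42758.74 ÷ 1.196 = 35751.4548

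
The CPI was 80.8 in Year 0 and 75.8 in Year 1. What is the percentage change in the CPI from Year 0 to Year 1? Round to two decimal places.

Change = (75.8 − 80.8) / 80.8 × 100
       = -5.0 / 80.8 × 100 = -6.1881%

-6.19%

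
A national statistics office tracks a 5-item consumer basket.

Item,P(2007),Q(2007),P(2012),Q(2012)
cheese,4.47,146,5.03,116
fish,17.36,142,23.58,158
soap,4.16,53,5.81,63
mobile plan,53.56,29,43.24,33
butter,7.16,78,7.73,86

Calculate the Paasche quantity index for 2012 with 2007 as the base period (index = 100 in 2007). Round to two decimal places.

Paasche quantity index uses current-period prices as weights.
ΣP(2012)·Q(2012) = 5.03×116 + 23.58×158 + 5.81×63 + 43.24×33 + 7.73×86 = 583.48 + 3725.64 + 366.03 + 1426.92 + 664.78 = 6766.85
ΣP(2012)·Q(2007) = 5.03×146 + 23.58×142 + 5.81×53 + 43.24×29 + 7.73×78 = 734.38 + 3348.36 + 307.93 + 1253.96 + 602.94 = 6247.57
Index = 6766.85 / 6247.57 × 100 = 108.3117

108.31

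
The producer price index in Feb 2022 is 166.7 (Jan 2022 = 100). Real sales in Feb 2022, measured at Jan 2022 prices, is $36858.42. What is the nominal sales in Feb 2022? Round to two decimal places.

61442.99

Nominal = Real × (Index/100) = 36858.42 × (166.7/100)
        = 36858.42 × 1.667 = 61442.9861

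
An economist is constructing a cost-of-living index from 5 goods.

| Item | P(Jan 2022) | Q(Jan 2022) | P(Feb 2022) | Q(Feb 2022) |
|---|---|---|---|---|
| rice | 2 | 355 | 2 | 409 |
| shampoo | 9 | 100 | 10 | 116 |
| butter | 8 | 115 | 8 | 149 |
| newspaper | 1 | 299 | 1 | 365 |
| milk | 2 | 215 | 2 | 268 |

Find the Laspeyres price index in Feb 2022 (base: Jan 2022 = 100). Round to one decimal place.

103.1

Laspeyres price index uses base-period quantities as weights.
ΣP(Feb 2022)·Q(Jan 2022) = 2×355 + 10×100 + 8×115 + 1×299 + 2×215 = 710 + 1000 + 920 + 299 + 430 = 3359
ΣP(Jan 2022)·Q(Jan 2022) = 2×355 + 9×100 + 8×115 + 1×299 + 2×215 = 710 + 900 + 920 + 299 + 430 = 3259
Index = 3359 / 3259 × 100 = 103.0684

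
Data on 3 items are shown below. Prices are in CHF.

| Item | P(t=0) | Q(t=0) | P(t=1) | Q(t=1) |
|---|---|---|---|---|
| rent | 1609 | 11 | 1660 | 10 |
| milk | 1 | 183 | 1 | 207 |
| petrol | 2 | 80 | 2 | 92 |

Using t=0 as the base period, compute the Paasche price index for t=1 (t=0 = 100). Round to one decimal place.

103.1

Paasche price index uses current-period quantities as weights.
ΣP(t=1)·Q(t=1) = 1660×10 + 1×207 + 2×92 = 16600 + 207 + 184 = 16991
ΣP(t=0)·Q(t=1) = 1609×10 + 1×207 + 2×92 = 16090 + 207 + 184 = 16481
Index = 16991 / 16481 × 100 = 103.0945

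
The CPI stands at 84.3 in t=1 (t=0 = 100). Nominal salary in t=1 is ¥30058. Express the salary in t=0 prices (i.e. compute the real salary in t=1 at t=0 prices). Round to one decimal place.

Real = Nominal ÷ (Index/100) = 30058 ÷ (84.3/100)
     = 30058 ÷ 0.843 = 35655.9905

35656.0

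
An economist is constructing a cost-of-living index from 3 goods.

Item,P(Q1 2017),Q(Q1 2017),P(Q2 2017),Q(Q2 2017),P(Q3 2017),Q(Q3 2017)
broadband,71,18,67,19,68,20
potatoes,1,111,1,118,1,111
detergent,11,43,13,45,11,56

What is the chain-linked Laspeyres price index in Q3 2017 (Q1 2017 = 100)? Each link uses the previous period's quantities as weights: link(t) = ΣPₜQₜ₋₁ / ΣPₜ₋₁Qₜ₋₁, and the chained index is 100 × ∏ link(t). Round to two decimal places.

Link Q1 2017→Q2 2017:
ΣP(Q2 2017)Q(Q1 2017) = 67×18 + 1×111 + 13×43 = 1206 + 111 + 559 = 1876
ΣP(Q1 2017)Q(Q1 2017) = 71×18 + 1×111 + 11×43 = 1278 + 111 + 473 = 1862
link = 1876/1862 = 1.007519
Link Q2 2017→Q3 2017:
ΣP(Q3 2017)Q(Q2 2017) = 68×19 + 1×118 + 11×45 = 1292 + 118 + 495 = 1905
ΣP(Q2 2017)Q(Q2 2017) = 67×19 + 1×118 + 13×45 = 1273 + 118 + 585 = 1976
link = 1905/1976 = 0.964069
Chained index = 100 × 1.007519 × 0.964069 = 97.1317

97.13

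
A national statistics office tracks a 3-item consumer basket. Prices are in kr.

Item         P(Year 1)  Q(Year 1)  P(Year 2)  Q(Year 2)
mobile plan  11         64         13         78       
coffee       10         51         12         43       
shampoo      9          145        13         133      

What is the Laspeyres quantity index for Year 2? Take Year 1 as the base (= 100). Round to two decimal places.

Laspeyres quantity index uses base-period prices as weights.
ΣP(Year 1)·Q(Year 2) = 11×78 + 10×43 + 9×133 = 858 + 430 + 1197 = 2485
ΣP(Year 1)·Q(Year 1) = 11×64 + 10×51 + 9×145 = 704 + 510 + 1305 = 2519
Index = 2485 / 2519 × 100 = 98.6503

98.65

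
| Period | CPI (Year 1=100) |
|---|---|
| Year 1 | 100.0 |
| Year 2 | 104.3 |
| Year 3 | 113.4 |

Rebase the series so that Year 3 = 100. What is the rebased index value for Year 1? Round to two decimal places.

88.18

Rebased(Year 1) = 100.0 / 113.4 × 100 = 88.1834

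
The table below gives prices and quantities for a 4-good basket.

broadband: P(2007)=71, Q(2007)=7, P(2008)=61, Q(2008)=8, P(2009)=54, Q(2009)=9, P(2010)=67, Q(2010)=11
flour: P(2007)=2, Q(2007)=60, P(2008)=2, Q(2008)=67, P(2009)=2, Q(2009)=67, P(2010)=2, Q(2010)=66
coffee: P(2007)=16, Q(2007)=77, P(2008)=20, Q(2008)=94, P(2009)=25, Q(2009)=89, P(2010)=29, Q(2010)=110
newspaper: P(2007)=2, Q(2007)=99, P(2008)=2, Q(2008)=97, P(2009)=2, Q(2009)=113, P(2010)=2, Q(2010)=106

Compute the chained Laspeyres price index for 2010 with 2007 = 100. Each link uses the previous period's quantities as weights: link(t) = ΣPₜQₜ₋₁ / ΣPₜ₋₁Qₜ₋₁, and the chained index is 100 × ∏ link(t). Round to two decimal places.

148.60

Link 2007→2008:
ΣP(2008)Q(2007) = 61×7 + 2×60 + 20×77 + 2×99 = 427 + 120 + 1540 + 198 = 2285
ΣP(2007)Q(2007) = 71×7 + 2×60 + 16×77 + 2×99 = 497 + 120 + 1232 + 198 = 2047
link = 2285/2047 = 1.116268
Link 2008→2009:
ΣP(2009)Q(2008) = 54×8 + 2×67 + 25×94 + 2×97 = 432 + 134 + 2350 + 194 = 3110
ΣP(2008)Q(2008) = 61×8 + 2×67 + 20×94 + 2×97 = 488 + 134 + 1880 + 194 = 2696
link = 3110/2696 = 1.153561
Link 2009→2010:
ΣP(2010)Q(2009) = 67×9 + 2×67 + 29×89 + 2×113 = 603 + 134 + 2581 + 226 = 3544
ΣP(2009)Q(2009) = 54×9 + 2×67 + 25×89 + 2×113 = 486 + 134 + 2225 + 226 = 3071
link = 3544/3071 = 1.154021
Chained index = 100 × 1.116268 × 1.153561 × 1.154021 = 148.6014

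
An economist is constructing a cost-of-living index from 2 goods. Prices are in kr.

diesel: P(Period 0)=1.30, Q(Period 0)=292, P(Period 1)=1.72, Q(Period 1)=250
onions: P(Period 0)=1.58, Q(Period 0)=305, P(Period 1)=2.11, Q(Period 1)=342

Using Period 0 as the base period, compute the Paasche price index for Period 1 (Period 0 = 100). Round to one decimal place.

Paasche price index uses current-period quantities as weights.
ΣP(Period 1)·Q(Period 1) = 1.72×250 + 2.11×342 = 430 + 721.62 = 1151.62
ΣP(Period 0)·Q(Period 1) = 1.30×250 + 1.58×342 = 325 + 540.36 = 865.36
Index = 1151.62 / 865.36 × 100 = 133.0799

133.1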